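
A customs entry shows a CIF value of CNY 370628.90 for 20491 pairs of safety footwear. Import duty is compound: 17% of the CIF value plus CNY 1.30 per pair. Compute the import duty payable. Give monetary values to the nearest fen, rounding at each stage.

Ad valorem component: 370628.90 × 17% = 63006.91
Specific component: 20491 × 1.30 = 26638.30
Import duty = 63006.91 + 26638.30 = 89645.21

Import duty: CNY 89645.21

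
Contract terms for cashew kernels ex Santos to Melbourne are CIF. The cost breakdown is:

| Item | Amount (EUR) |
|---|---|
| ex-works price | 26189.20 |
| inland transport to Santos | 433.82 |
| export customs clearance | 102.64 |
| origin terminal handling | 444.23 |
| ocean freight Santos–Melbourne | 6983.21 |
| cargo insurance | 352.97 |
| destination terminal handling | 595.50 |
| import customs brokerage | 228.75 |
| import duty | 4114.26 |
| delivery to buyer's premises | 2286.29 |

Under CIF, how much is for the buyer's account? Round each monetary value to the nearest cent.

Buyer's account: EUR 7224.80

CIF: the seller pays costs through ocean freight and marine insurance to the destination port.
Seller's account: goods 26189.20 + inland to port 433.82 + export clearance 102.64 + origin terminal 444.23 + freight 6983.21 + insurance 352.97 = 34506.07
Buyer's account: destination terminal 595.50 + brokerage 228.75 + duty 4114.26 + delivery 2286.29 = 7224.80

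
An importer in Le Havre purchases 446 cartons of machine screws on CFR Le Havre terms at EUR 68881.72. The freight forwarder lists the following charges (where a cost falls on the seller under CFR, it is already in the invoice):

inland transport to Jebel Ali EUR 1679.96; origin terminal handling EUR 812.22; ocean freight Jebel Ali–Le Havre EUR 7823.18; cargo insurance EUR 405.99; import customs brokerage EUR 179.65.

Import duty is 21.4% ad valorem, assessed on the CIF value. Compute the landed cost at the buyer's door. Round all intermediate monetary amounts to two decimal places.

CFR: the seller pays costs through ocean freight to the destination port, but not insurance.
Already in the invoice (seller's account under CFR): inland to port, origin terminal, freight — exclude.
CIF value = CFR price + insurance = 68881.72 + 405.99 = 69287.71
Import duty = 69287.71 × 21.4% = 14827.57
Buyer bears: insurance 405.99 + brokerage 179.65 + duty 14827.57 = 15413.21
Landed cost = invoice 68881.72 + 15413.21 = 84294.93

Total landed cost: EUR 84294.93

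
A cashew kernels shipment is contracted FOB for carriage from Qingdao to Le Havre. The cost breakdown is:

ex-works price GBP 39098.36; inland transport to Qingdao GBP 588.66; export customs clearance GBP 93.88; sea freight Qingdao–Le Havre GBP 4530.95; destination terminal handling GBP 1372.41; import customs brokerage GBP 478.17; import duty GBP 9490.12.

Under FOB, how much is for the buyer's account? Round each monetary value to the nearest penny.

FOB: the seller bears costs until goods are on board at the origin port; the buyer bears freight, insurance and all costs thereafter.
Seller's account: goods 39098.36 + inland to port 588.66 + export clearance 93.88 = 39780.90
Buyer's account: freight 4530.95 + destination terminal 1372.41 + brokerage 478.17 + duty 9490.12 = 15871.65

Buyer's account: GBP 15871.65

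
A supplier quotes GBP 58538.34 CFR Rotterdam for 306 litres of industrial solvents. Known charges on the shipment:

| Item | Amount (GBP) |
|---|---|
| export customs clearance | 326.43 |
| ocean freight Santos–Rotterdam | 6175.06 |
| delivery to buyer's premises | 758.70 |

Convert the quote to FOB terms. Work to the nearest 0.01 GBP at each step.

Not relevant to the conversion: export clearance — on the seller under both CFR and FOB; already in the CFR price and stays in the FOB price. delivery — on the buyer under both terms; not part of either seller's price.
From CFR to FOB, the seller no longer bears: freight.
FOB price = 58538.34 − 6175.06 = 52363.28

FOB price: GBP 52363.28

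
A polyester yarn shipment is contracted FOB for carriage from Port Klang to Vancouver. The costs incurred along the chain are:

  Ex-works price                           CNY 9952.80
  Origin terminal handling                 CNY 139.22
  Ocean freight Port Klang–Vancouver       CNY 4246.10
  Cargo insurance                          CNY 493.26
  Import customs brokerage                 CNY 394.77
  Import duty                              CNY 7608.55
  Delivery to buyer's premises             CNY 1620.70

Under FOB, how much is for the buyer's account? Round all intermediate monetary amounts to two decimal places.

Buyer's account: CNY 14363.38

FOB: the seller bears costs until goods are on board at the origin port; the buyer bears freight, insurance and all costs thereafter.
Seller's account: goods 9952.80 + origin terminal 139.22 = 10092.02
Buyer's account: freight 4246.10 + insurance 493.26 + brokerage 394.77 + duty 7608.55 + delivery 1620.70 = 14363.38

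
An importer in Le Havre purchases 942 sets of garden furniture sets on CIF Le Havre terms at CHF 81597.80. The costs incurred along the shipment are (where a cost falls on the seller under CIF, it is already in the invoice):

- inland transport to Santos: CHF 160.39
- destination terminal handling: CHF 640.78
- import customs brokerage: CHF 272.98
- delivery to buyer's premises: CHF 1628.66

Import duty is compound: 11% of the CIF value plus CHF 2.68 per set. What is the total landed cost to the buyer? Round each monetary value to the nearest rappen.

CIF: the seller pays costs through ocean freight and marine insurance to the destination port.
Already in the invoice (seller's account under CIF): inland to port — exclude.
The CIF price already equals the CIF value: 81597.80
Ad valorem component: 81597.80 × 11% = 8975.76
Specific component: 942 × 2.68 = 2524.56
Import duty = 8975.76 + 2524.56 = 11500.32
Buyer bears: destination terminal 640.78 + brokerage 272.98 + delivery 1628.66 + duty 11500.32 = 14042.74
Landed cost = invoice 81597.80 + 14042.74 = 95640.54

Total landed cost: CHF 95640.54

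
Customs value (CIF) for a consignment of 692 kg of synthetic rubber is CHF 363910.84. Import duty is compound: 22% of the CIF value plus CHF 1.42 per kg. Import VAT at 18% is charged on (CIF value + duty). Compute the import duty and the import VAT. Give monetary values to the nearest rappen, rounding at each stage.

Import duty: CHF 81043.02; import VAT: CHF 80091.69

Ad valorem component: 363910.84 × 22% = 80060.38
Specific component: 692 × 1.42 = 982.64
Import duty = 80060.38 + 982.64 = 81043.02
VAT base = CIF + duty = 363910.84 + 81043.02 = 444953.86
Import VAT = 444953.86 × 18% = 80091.69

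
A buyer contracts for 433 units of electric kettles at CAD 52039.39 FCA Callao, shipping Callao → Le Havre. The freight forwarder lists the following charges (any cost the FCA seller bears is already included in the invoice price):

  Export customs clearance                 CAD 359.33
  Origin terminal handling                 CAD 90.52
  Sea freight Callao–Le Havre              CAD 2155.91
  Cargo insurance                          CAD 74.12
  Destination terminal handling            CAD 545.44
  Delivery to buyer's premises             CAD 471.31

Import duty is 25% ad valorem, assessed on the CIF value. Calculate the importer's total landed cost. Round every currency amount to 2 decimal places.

FCA: the seller delivers export-cleared goods to the carrier; the buyer bears costs from that point.
Already in the invoice (seller's account under FCA): export clearance — exclude.
CIF value = FCA price + origin terminal + freight + insurance = 52039.39 + 90.52 + 2155.91 + 74.12 = 54359.94
Import duty = 54359.94 × 25% = 13589.99
Buyer bears: origin terminal 90.52 + freight 2155.91 + insurance 74.12 + destination terminal 545.44 + delivery 471.31 + duty 13589.99 = 16927.29
Landed cost = invoice 52039.39 + 16927.29 = 68966.68

Total landed cost: CAD 68966.68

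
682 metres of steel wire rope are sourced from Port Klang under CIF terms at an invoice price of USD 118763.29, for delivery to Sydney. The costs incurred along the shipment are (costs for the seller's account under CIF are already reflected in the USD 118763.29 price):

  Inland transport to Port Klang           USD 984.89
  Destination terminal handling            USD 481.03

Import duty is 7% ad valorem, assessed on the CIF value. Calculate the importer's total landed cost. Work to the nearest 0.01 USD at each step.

CIF: the seller pays costs through ocean freight and marine insurance to the destination port.
Already in the invoice (seller's account under CIF): inland to port — exclude.
The CIF price already equals the CIF value: 118763.29
Import duty = 118763.29 × 7% = 8313.43
Buyer bears: destination terminal 481.03 + duty 8313.43 = 8794.46
Landed cost = invoice 118763.29 + 8794.46 = 127557.75

Total landed cost: USD 127557.75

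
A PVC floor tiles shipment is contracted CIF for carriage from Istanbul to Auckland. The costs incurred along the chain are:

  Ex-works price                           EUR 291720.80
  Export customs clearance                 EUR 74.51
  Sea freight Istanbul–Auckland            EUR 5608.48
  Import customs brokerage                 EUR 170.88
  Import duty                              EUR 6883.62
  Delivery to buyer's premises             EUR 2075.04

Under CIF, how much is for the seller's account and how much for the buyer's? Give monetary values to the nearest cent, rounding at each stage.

CIF: the seller pays costs through ocean freight and marine insurance to the destination port.
Seller's account: goods 291720.80 + export clearance 74.51 + freight 5608.48 = 297403.79
Buyer's account: brokerage 170.88 + duty 6883.62 + delivery 2075.04 = 9129.54

Seller: EUR 297403.79; buyer: EUR 9129.54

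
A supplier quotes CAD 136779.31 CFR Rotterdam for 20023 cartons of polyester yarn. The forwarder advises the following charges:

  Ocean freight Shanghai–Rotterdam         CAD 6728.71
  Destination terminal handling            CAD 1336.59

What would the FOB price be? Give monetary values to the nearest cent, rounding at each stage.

Not relevant to the conversion: destination terminal — on the buyer under both terms; not part of either seller's price.
From CFR to FOB, the seller no longer bears: freight.
FOB price = 136779.31 − 6728.71 = 130050.60

FOB price: CAD 130050.60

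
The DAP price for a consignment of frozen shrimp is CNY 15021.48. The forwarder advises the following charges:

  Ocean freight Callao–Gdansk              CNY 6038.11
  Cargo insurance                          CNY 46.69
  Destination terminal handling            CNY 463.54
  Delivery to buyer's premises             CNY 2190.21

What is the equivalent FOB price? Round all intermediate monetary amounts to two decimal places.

FOB price: CNY 6282.93

From DAP to FOB, the seller no longer bears: freight, insurance, destination terminal, delivery.
FOB price = 15021.48 − 6038.11 − 46.69 − 463.54 − 2190.21 = 6282.93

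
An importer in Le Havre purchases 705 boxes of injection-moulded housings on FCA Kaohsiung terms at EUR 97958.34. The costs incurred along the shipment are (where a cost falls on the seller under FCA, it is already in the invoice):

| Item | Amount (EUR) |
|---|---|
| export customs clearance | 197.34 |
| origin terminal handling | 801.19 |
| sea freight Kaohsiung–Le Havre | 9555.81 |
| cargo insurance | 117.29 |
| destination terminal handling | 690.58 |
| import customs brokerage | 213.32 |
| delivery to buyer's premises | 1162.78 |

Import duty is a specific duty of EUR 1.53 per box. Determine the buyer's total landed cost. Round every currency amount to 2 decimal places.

Total landed cost: EUR 111577.96

FCA: the seller delivers export-cleared goods to the carrier; the buyer bears costs from that point.
Already in the invoice (seller's account under FCA): export clearance — exclude.
CIF value = FCA price + origin terminal + freight + insurance = 97958.34 + 801.19 + 9555.81 + 117.29 = 108432.63
Import duty = 705 × 1.53 = 1078.65
Buyer bears: origin terminal 801.19 + freight 9555.81 + insurance 117.29 + destination terminal 690.58 + brokerage 213.32 + delivery 1162.78 + duty 1078.65 = 13619.62
Landed cost = invoice 97958.34 + 13619.62 = 111577.96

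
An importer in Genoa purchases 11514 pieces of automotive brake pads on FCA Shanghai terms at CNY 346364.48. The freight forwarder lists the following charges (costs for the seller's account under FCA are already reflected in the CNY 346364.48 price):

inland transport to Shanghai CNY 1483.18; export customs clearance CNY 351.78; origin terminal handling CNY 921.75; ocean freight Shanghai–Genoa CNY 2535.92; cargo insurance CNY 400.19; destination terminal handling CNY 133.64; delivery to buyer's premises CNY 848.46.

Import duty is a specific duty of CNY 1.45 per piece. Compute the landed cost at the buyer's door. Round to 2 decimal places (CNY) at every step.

FCA: the seller delivers export-cleared goods to the carrier; the buyer bears costs from that point.
Already in the invoice (seller's account under FCA): inland to port, export clearance — exclude.
CIF value = FCA price + origin terminal + freight + insurance = 346364.48 + 921.75 + 2535.92 + 400.19 = 350222.34
Import duty = 11514 × 1.45 = 16695.30
Buyer bears: origin terminal 921.75 + freight 2535.92 + insurance 400.19 + destination terminal 133.64 + delivery 848.46 + duty 16695.30 = 21535.26
Landed cost = invoice 346364.48 + 21535.26 = 367899.74

Total landed cost: CNY 367899.74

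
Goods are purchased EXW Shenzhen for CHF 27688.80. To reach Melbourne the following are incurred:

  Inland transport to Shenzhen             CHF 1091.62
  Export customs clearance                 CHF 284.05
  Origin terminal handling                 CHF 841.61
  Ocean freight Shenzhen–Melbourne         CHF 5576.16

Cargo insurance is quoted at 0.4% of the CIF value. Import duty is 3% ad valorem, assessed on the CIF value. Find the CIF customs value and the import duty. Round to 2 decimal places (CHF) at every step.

CIF value: CHF 35624.74; import duty: CHF 1068.74

Let C be the CIF value. C = EXW price + pre-shipment costs + freight + 0.4% × C
C − 0.4% × C = 27688.80 + 1091.62 + 284.05 + 841.61 + 5576.16
0.996 × C = 35482.24
C = 35482.24 / 0.996 = 35624.74
Insurance premium = 0.4% × 35624.74 = 142.50
Import duty = 35624.74 × 3% = 1068.74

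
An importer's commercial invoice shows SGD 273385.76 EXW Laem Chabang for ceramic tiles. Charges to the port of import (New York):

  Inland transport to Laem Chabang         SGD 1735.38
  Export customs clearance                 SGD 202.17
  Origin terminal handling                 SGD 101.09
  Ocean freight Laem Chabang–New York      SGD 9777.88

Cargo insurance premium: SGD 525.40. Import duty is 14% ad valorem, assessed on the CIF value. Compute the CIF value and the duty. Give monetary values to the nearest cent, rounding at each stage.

CIF value: SGD 285727.68; import duty: SGD 40001.88

CIF = EXW price + pre-shipment costs + freight + insurance
CIF = 273385.76 + 1735.38 + 202.17 + 101.09 + 9777.88 + 525.40 = 285727.68
Import duty = 285727.68 × 14% = 40001.88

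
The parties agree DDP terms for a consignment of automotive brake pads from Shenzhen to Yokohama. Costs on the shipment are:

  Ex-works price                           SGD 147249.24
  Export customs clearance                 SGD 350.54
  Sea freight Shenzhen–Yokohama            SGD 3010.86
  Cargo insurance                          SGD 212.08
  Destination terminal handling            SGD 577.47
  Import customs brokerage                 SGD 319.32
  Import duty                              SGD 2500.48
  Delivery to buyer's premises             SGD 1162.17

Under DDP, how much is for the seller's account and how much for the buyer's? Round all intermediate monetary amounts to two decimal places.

DDP: the seller bears all costs including import duty.
Seller's account: goods 147249.24 + export clearance 350.54 + freight 3010.86 + insurance 212.08 + destination terminal 577.47 + brokerage 319.32 + duty 2500.48 + delivery 1162.17 = 155382.16
Buyer's account: 0.00

Seller: SGD 155382.16; buyer: SGD 0.00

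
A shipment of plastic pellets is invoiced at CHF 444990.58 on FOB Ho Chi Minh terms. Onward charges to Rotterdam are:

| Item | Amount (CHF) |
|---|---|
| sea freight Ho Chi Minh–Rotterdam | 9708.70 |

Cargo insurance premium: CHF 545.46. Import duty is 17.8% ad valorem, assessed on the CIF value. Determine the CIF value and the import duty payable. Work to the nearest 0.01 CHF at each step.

CIF = FOB price + freight + insurance
CIF = 444990.58 + 9708.70 + 545.46 = 455244.74
Import duty = 455244.74 × 17.8% = 81033.56

CIF value: CHF 455244.74; import duty: CHF 81033.56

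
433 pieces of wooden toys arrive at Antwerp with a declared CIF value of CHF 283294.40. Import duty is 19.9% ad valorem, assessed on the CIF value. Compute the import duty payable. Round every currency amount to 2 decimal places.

Import duty: CHF 56375.59

Import duty = 283294.40 × 19.9% = 56375.59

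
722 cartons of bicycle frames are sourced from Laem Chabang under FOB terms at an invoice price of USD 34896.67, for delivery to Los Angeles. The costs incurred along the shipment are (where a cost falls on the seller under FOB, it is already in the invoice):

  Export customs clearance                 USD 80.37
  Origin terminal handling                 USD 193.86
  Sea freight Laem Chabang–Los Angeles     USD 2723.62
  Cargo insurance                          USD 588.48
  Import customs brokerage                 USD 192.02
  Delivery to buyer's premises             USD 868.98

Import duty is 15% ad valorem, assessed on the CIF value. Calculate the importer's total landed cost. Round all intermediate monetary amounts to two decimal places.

Total landed cost: USD 45001.09

FOB: the seller bears costs until goods are on board at the origin port; the buyer bears freight, insurance and all costs thereafter.
Already in the invoice (seller's account under FOB): export clearance, origin terminal — exclude.
CIF value = FOB price + freight + insurance = 34896.67 + 2723.62 + 588.48 = 38208.77
Import duty = 38208.77 × 15% = 5731.32
Buyer bears: freight 2723.62 + insurance 588.48 + brokerage 192.02 + delivery 868.98 + duty 5731.32 = 10104.42
Landed cost = invoice 34896.67 + 10104.42 = 45001.09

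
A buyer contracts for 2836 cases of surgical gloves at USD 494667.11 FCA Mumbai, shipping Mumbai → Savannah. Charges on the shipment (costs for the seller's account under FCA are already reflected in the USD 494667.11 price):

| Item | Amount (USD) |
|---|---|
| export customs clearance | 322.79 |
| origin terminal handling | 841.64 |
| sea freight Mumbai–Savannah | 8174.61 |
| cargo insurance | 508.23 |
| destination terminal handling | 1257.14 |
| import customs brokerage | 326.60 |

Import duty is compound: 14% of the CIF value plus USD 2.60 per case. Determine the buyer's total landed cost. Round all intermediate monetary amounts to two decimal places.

Total landed cost: USD 583735.75

FCA: the seller delivers export-cleared goods to the carrier; the buyer bears costs from that point.
Already in the invoice (seller's account under FCA): export clearance — exclude.
CIF value = FCA price + origin terminal + freight + insurance = 494667.11 + 841.64 + 8174.61 + 508.23 = 504191.59
Ad valorem component: 504191.59 × 14% = 70586.82
Specific component: 2836 × 2.60 = 7373.60
Import duty = 70586.82 + 7373.60 = 77960.42
Buyer bears: origin terminal 841.64 + freight 8174.61 + insurance 508.23 + destination terminal 1257.14 + brokerage 326.60 + duty 77960.42 = 89068.64
Landed cost = invoice 494667.11 + 89068.64 = 583735.75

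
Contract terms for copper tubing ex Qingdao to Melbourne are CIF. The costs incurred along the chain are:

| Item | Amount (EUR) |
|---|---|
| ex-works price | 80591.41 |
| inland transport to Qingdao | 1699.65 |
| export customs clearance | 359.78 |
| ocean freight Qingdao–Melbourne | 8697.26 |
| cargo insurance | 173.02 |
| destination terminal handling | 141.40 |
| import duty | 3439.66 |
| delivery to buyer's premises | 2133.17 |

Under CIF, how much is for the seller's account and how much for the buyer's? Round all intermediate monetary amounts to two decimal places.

CIF: the seller pays costs through ocean freight and marine insurance to the destination port.
Seller's account: goods 80591.41 + inland to port 1699.65 + export clearance 359.78 + freight 8697.26 + insurance 173.02 = 91521.12
Buyer's account: destination terminal 141.40 + duty 3439.66 + delivery 2133.17 = 5714.23

Seller: EUR 91521.12; buyer: EUR 5714.23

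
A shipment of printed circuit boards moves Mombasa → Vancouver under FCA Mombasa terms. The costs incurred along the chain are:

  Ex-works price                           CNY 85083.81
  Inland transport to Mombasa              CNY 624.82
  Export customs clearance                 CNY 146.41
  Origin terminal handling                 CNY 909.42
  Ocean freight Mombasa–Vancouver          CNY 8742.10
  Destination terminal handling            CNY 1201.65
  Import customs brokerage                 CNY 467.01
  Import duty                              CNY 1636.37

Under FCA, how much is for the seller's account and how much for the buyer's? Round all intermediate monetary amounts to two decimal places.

FCA: the seller delivers export-cleared goods to the carrier; the buyer bears costs from that point.
Seller's account: goods 85083.81 + inland to port 624.82 + export clearance 146.41 = 85855.04
Buyer's account: origin terminal 909.42 + freight 8742.10 + destination terminal 1201.65 + brokerage 467.01 + duty 1636.37 = 12956.55

Seller: CNY 85855.04; buyer: CNY 12956.55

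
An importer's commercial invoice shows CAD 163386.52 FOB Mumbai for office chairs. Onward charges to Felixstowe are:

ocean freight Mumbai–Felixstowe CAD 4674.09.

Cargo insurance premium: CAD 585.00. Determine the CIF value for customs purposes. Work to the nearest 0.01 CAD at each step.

CIF = FOB price + freight + insurance
CIF = 163386.52 + 4674.09 + 585.00 = 168645.61

CIF value: CAD 168645.61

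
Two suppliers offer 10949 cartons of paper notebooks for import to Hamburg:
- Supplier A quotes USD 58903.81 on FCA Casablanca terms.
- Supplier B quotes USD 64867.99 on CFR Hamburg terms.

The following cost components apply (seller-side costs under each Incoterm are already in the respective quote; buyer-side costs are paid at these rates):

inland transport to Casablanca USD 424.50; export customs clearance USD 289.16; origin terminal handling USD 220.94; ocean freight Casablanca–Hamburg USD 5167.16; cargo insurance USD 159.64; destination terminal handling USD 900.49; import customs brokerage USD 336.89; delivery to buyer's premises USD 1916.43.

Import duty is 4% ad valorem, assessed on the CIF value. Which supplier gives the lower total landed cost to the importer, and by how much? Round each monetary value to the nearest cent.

Supplier A is cheaper by USD 599.13

Supplier A (FCA):
CIF value = FCA price + origin terminal + freight + insurance = 58903.81 + 220.94 + 5167.16 + 159.64 = 64451.55
Import duty = 64451.55 × 4% = 2578.06
Buyer bears (A): 220.94 + 5167.16 + 159.64 + 900.49 + 336.89 + 1916.43 = 8701.55
Landed cost (A) = invoice 58903.81 + 8701.55 + duty 2578.06 = 70183.42
Supplier B (CFR):
CIF value = CFR price + insurance = 64867.99 + 159.64 = 65027.63
Import duty = 65027.63 × 4% = 2601.11
Buyer bears (B): 159.64 + 900.49 + 336.89 + 1916.43 = 3313.45
Landed cost (B) = invoice 64867.99 + 3313.45 + duty 2601.11 = 70782.55
Difference = |70183.42 − 70782.55| = 599.13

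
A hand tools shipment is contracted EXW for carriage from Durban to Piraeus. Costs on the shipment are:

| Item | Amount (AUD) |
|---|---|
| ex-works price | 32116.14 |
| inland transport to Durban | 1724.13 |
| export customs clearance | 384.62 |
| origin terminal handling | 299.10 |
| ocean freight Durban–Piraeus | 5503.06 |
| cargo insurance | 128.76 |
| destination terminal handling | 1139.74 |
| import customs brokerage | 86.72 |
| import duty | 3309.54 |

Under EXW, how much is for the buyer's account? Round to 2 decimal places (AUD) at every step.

EXW: the seller makes goods available at their premises; the buyer bears all onward costs.
Seller's account: goods 32116.14 = 32116.14
Buyer's account: inland to port 1724.13 + export clearance 384.62 + origin terminal 299.10 + freight 5503.06 + insurance 128.76 + destination terminal 1139.74 + brokerage 86.72 + duty 3309.54 = 12575.67

Buyer's account: AUD 12575.67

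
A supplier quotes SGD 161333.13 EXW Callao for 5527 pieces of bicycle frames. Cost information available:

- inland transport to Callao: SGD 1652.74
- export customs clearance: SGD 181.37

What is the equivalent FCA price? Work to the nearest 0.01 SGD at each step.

From EXW to FCA, the seller additionally bears: inland to port, export clearance.
FCA price = 161333.13 + 1652.74 + 181.37 = 163167.24

FCA price: SGD 163167.24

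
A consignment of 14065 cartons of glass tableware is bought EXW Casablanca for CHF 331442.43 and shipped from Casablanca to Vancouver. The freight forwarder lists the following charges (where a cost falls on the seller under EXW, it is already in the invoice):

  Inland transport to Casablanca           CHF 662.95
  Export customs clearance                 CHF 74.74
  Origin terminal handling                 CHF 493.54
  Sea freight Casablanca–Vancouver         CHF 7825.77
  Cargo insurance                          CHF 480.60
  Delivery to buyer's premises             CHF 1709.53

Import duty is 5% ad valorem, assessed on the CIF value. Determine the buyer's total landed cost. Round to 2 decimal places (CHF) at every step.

EXW: the seller makes goods available at their premises; the buyer bears all onward costs.
CIF value = EXW price + inland to port + export clearance + origin terminal + freight + insurance = 331442.43 + 662.95 + 74.74 + 493.54 + 7825.77 + 480.60 = 340980.03
Import duty = 340980.03 × 5% = 17049.00
Buyer bears: inland to port 662.95 + export clearance 74.74 + origin terminal 493.54 + freight 7825.77 + insurance 480.60 + delivery 1709.53 + duty 17049.00 = 28296.13
Landed cost = invoice 331442.43 + 28296.13 = 359738.56

Total landed cost: CHF 359738.56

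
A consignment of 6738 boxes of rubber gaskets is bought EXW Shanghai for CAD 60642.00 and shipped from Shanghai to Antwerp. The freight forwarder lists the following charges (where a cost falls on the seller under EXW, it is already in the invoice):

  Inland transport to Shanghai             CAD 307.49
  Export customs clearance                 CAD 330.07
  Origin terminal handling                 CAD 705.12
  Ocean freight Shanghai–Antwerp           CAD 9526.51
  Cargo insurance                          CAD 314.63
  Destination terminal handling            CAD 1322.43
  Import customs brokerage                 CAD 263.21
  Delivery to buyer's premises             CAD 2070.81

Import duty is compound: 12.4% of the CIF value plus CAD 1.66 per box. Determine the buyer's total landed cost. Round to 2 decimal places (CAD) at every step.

EXW: the seller makes goods available at their premises; the buyer bears all onward costs.
CIF value = EXW price + inland to port + export clearance + origin terminal + freight + insurance = 60642.00 + 307.49 + 330.07 + 705.12 + 9526.51 + 314.63 = 71825.82
Ad valorem component: 71825.82 × 12.4% = 8906.40
Specific component: 6738 × 1.66 = 11185.08
Import duty = 8906.40 + 11185.08 = 20091.48
Buyer bears: inland to port 307.49 + export clearance 330.07 + origin terminal 705.12 + freight 9526.51 + insurance 314.63 + destination terminal 1322.43 + brokerage 263.21 + delivery 2070.81 + duty 20091.48 = 34931.75
Landed cost = invoice 60642.00 + 34931.75 = 95573.75

Total landed cost: CAD 95573.75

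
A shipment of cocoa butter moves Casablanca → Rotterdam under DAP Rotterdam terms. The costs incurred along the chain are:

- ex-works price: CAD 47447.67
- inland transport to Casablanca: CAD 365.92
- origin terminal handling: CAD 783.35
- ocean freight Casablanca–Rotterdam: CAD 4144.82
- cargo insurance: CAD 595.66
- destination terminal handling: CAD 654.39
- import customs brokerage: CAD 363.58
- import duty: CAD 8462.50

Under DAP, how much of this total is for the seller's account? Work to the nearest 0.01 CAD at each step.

Seller's account: CAD 53991.81

DAP: the seller bears all costs to the named destination except import duty and clearance.
Seller's account: goods 47447.67 + inland to port 365.92 + origin terminal 783.35 + freight 4144.82 + insurance 595.66 + destination terminal 654.39 = 53991.81
Buyer's account: brokerage 363.58 + duty 8462.50 = 8826.08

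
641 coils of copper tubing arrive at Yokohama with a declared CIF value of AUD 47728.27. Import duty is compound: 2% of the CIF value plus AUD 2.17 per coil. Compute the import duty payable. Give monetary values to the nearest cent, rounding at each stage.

Ad valorem component: 47728.27 × 2% = 954.57
Specific component: 641 × 2.17 = 1390.97
Import duty = 954.57 + 1390.97 = 2345.54

Import duty: AUD 2345.54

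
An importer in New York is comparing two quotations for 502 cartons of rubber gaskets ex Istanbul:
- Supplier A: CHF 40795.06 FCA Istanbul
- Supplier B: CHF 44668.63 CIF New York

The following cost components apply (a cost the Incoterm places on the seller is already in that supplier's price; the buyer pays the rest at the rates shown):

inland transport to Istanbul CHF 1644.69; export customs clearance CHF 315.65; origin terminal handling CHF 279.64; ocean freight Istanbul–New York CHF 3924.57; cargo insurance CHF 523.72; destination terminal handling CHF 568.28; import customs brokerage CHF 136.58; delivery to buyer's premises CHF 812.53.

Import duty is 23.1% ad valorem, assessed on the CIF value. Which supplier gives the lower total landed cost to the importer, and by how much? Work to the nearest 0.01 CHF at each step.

Supplier B is cheaper by CHF 1051.72

Supplier A (FCA):
CIF value = FCA price + origin terminal + freight + insurance = 40795.06 + 279.64 + 3924.57 + 523.72 = 45522.99
Import duty = 45522.99 × 23.1% = 10515.81
Buyer bears (A): 279.64 + 3924.57 + 523.72 + 568.28 + 136.58 + 812.53 = 6245.32
Landed cost (A) = invoice 40795.06 + 6245.32 + duty 10515.81 = 57556.19
Supplier B (CIF):
The CIF price already equals the CIF value: 44668.63
Import duty = 44668.63 × 23.1% = 10318.45
Buyer bears (B): 568.28 + 136.58 + 812.53 = 1517.39
Landed cost (B) = invoice 44668.63 + 1517.39 + duty 10318.45 = 56504.47
Difference = |57556.19 − 56504.47| = 1051.72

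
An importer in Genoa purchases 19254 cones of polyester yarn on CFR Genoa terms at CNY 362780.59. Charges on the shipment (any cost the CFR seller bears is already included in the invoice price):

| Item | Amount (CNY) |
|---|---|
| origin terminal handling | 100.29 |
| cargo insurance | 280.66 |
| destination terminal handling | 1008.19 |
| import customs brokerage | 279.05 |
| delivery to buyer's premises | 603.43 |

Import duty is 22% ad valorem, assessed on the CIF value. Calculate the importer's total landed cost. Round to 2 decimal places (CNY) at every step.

Total landed cost: CNY 444825.40

CFR: the seller pays costs through ocean freight to the destination port, but not insurance.
Already in the invoice (seller's account under CFR): origin terminal — exclude.
CIF value = CFR price + insurance = 362780.59 + 280.66 = 363061.25
Import duty = 363061.25 × 22% = 79873.48
Buyer bears: insurance 280.66 + destination terminal 1008.19 + brokerage 279.05 + delivery 603.43 + duty 79873.48 = 82044.81
Landed cost = invoice 362780.59 + 82044.81 = 444825.40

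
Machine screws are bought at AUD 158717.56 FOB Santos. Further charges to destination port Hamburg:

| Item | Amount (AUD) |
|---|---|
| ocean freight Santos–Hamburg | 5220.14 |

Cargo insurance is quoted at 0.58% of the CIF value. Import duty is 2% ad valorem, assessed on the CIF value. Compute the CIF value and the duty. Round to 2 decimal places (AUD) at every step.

CIF value: AUD 164894.09; import duty: AUD 3297.88

Let C be the CIF value. C = FOB price + freight + 0.58% × C
C − 0.58% × C = 158717.56 + 5220.14
0.9942 × C = 163937.70
C = 163937.70 / 0.9942 = 164894.09
Insurance premium = 0.58% × 164894.09 = 956.39
Import duty = 164894.09 × 2% = 3297.88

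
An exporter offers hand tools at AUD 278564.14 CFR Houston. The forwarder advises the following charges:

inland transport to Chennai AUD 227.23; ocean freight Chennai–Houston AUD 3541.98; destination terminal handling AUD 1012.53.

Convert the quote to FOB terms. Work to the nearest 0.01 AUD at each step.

FOB price: AUD 275022.16

Not relevant to the conversion: inland to port — on the seller under both CFR and FOB; already in the CFR price and stays in the FOB price. destination terminal — on the buyer under both terms; not part of either seller's price.
From CFR to FOB, the seller no longer bears: freight.
FOB price = 278564.14 − 3541.98 = 275022.16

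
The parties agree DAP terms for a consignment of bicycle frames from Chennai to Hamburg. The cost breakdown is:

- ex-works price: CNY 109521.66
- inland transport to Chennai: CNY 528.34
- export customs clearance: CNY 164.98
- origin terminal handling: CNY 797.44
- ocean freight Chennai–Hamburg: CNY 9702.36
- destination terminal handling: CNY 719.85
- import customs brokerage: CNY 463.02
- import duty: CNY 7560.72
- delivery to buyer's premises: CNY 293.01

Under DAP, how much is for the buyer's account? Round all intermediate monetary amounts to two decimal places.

DAP: the seller bears all costs to the named destination except import duty and clearance.
Seller's account: goods 109521.66 + inland to port 528.34 + export clearance 164.98 + origin terminal 797.44 + freight 9702.36 + destination terminal 719.85 + delivery 293.01 = 121727.64
Buyer's account: brokerage 463.02 + duty 7560.72 = 8023.74

Buyer's account: CNY 8023.74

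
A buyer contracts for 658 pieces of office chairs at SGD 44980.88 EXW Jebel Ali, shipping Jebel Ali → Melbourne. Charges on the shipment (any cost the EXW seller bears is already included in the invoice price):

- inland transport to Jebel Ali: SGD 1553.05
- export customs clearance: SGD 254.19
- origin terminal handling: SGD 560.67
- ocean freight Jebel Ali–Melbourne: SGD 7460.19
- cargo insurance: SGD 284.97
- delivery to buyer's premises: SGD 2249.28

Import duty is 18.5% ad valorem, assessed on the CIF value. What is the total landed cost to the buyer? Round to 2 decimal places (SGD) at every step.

EXW: the seller makes goods available at their premises; the buyer bears all onward costs.
CIF value = EXW price + inland to port + export clearance + origin terminal + freight + insurance = 44980.88 + 1553.05 + 254.19 + 560.67 + 7460.19 + 284.97 = 55093.95
Import duty = 55093.95 × 18.5% = 10192.38
Buyer bears: inland to port 1553.05 + export clearance 254.19 + origin terminal 560.67 + freight 7460.19 + insurance 284.97 + delivery 2249.28 + duty 10192.38 = 22554.73
Landed cost = invoice 44980.88 + 22554.73 = 67535.61

Total landed cost: SGD 67535.61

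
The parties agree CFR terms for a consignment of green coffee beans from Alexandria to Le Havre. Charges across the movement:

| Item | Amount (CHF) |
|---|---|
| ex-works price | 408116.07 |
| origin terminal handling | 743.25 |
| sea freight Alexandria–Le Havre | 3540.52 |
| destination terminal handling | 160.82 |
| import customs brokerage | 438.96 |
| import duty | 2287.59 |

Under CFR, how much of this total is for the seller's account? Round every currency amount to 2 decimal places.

CFR: the seller pays costs through ocean freight to the destination port, but not insurance.
Seller's account: goods 408116.07 + origin terminal 743.25 + freight 3540.52 = 412399.84
Buyer's account: destination terminal 160.82 + brokerage 438.96 + duty 2287.59 = 2887.37

Seller's account: CHF 412399.84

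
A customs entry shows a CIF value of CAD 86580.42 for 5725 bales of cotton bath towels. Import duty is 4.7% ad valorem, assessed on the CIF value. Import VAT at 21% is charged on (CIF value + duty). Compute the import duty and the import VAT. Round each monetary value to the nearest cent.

Import duty: CAD 4069.28; import VAT: CAD 19036.44

Import duty = 86580.42 × 4.7% = 4069.28
VAT base = CIF + duty = 86580.42 + 4069.28 = 90649.70
Import VAT = 90649.70 × 21% = 19036.44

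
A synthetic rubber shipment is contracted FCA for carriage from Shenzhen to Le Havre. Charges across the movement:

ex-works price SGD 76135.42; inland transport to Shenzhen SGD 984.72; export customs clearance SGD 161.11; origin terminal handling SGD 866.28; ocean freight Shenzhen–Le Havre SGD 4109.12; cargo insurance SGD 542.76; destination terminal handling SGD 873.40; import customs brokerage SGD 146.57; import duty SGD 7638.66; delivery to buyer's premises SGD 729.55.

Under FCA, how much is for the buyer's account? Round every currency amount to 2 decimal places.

FCA: the seller delivers export-cleared goods to the carrier; the buyer bears costs from that point.
Seller's account: goods 76135.42 + inland to port 984.72 + export clearance 161.11 = 77281.25
Buyer's account: origin terminal 866.28 + freight 4109.12 + insurance 542.76 + destination terminal 873.40 + brokerage 146.57 + duty 7638.66 + delivery 729.55 = 14906.34

Buyer's account: SGD 14906.34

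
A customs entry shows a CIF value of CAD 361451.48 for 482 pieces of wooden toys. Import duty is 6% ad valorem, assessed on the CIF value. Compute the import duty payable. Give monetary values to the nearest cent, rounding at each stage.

Import duty: CAD 21687.09

Import duty = 361451.48 × 6% = 21687.09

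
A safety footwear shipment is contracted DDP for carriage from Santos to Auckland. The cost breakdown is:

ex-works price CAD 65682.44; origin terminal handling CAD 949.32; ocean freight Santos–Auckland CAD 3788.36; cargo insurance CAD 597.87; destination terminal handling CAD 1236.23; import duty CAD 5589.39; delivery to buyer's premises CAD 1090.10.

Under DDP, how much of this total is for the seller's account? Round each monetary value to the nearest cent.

DDP: the seller bears all costs including import duty.
Seller's account: goods 65682.44 + origin terminal 949.32 + freight 3788.36 + insurance 597.87 + destination terminal 1236.23 + duty 5589.39 + delivery 1090.10 = 78933.71
Buyer's account: 0.00

Seller's account: CAD 78933.71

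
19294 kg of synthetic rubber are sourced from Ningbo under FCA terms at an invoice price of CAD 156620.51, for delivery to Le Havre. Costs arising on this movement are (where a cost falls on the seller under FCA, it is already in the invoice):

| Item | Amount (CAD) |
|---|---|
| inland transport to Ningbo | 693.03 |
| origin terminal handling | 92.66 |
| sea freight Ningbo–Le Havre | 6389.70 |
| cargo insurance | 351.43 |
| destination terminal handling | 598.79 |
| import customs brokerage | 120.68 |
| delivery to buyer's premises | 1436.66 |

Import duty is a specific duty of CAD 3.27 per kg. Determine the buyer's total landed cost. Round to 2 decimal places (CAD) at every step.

FCA: the seller delivers export-cleared goods to the carrier; the buyer bears costs from that point.
Already in the invoice (seller's account under FCA): inland to port — exclude.
CIF value = FCA price + origin terminal + freight + insurance = 156620.51 + 92.66 + 6389.70 + 351.43 = 163454.30
Import duty = 19294 × 3.27 = 63091.38
Buyer bears: origin terminal 92.66 + freight 6389.70 + insurance 351.43 + destination terminal 598.79 + brokerage 120.68 + delivery 1436.66 + duty 63091.38 = 72081.30
Landed cost = invoice 156620.51 + 72081.30 = 228701.81

Total landed cost: CAD 228701.81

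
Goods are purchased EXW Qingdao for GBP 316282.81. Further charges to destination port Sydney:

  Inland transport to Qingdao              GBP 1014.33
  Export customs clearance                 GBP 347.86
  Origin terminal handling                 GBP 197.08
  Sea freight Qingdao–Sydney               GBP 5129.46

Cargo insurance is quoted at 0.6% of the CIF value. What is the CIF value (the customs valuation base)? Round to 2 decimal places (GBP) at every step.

CIF value: GBP 324921.07

Let C be the CIF value. C = EXW price + pre-shipment costs + freight + 0.6% × C
C − 0.6% × C = 316282.81 + 1014.33 + 347.86 + 197.08 + 5129.46
0.994 × C = 322971.54
C = 322971.54 / 0.994 = 324921.07
Insurance premium = 0.6% × 324921.07 = 1949.53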